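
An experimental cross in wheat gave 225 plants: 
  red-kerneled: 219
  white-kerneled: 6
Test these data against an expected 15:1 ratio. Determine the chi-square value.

4.931

Expected counts for N = 225 under a 15:1 ratio (total parts = 16):
  red-kerneled: 225 × 15/16 = 210.9375
  white-kerneled: 225 × 1/16 = 14.0625
χ² = Σ (O − E)² / E
  red-kerneled: (219 − 210.9375)² / 210.9375 = 0.3082
  white-kerneled: (6 − 14.0625)² / 14.0625 = 4.6225
χ² = 0.3082 + 4.6225 = 4.9307 ≈ 4.931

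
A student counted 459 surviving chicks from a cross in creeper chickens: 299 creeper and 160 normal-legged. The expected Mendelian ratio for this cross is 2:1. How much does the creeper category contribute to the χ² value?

0.160

Expected counts for N = 459 under a 2:1 ratio (total parts = 3):
  creeper: 459 × 2/3 = 306
  normal-legged: 459 × 1/3 = 153
Contribution of creeper: (299 − 306)² / 306 = 0.1601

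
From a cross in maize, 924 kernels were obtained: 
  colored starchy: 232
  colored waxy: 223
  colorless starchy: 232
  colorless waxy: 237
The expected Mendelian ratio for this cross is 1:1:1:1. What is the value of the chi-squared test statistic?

The 1:1:1:1 ratio has 4 parts, so with N = 924 the expected counts are:
  colored starchy: 924 × 1/4 = 231
  colored waxy: 924 × 1/4 = 231
  colorless starchy: 924 × 1/4 = 231
  colorless waxy: 924 × 1/4 = 231
χ² = Σ (O − E)² / E
  colored starchy: (232 − 231)² / 231 = 0.0043
  colored waxy: (223 − 231)² / 231 = 0.2771
  colorless starchy: (232 − 231)² / 231 = 0.0043
  colorless waxy: (237 − 231)² / 231 = 0.1558
χ² = 0.0043 + 0.2771 + 0.0043 + 0.1558 = 0.4415 ≈ 0.442

0.442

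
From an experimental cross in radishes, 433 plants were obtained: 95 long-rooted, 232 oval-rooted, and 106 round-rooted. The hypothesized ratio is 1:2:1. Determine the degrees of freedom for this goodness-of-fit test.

2

A goodness-of-fit test with 3 phenotype classes has df = 3 − 1 = 2.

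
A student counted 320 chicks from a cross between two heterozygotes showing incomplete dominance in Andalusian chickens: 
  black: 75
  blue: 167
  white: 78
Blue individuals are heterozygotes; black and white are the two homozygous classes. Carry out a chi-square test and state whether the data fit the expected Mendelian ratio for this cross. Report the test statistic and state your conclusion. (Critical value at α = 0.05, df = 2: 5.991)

With incomplete dominance, a heterozygote × heterozygote cross gives a 1:2:1 phenotypic ratio.
The 1:2:1 ratio has 4 parts, so with N = 320 the expected counts are:
  black: 320 × 1/4 = 80
  blue: 320 × 2/4 = 160
  white: 320 × 1/4 = 80
χ² = Σ (O − E)² / E
  black: (75 − 80)² / 80 = 0.3125
  blue: (167 − 160)² / 160 = 0.3063
  white: (78 − 80)² / 80 = 0.0500
χ² = 0.3125 + 0.3063 + 0.0500 = 0.6688 ≈ 0.669
Degrees of freedom = 3 − 1 = 2; critical value at α = 0.05 is 5.991.
Since 0.669 < 5.991, we fail to reject the null hypothesis — the data are consistent with the 1:2:1 ratio.

0.669; consistent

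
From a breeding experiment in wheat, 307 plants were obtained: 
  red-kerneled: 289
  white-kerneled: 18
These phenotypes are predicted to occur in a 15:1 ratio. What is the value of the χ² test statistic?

Under the 15:1 hypothesis (Σ ratio = 16, N = 307):
  red-kerneled: 307 × 15/16 = 287.8125
  white-kerneled: 307 × 1/16 = 19.1875
χ² = Σ (O − E)² / E
  red-kerneled: (289 − 287.8125)² / 287.8125 = 0.0049
  white-kerneled: (18 − 19.1875)² / 19.1875 = 0.0735
χ² = 0.0049 + 0.0735 = 0.0784 ≈ 0.078

0.078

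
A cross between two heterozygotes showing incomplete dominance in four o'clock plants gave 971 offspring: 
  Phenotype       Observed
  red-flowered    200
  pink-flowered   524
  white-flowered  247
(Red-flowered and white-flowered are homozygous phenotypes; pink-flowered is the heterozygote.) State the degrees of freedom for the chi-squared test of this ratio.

With incomplete dominance, a heterozygote × heterozygote cross gives a 1:2:1 phenotypic ratio.
A goodness-of-fit test with 3 phenotype classes has df = 3 − 1 = 2.

2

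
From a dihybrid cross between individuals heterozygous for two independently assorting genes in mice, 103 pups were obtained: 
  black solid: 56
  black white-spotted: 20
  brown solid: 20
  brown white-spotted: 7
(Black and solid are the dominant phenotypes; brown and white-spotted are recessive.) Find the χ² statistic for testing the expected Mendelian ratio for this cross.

A dihybrid F₂ with independent assortment and complete dominance at both loci gives a 9:3:3:1 phenotypic ratio.
Total ratio parts = 16. Expected numbers out of 103:
  black solid: 103 × 9/16 = 57.9375
  black white-spotted: 103 × 3/16 = 19.3125
  brown solid: 103 × 3/16 = 19.3125
  brown white-spotted: 103 × 1/16 = 6.4375
χ² = Σ (O − E)² / E
  black solid: (56 − 57.9375)² / 57.9375 = 0.0648
  black white-spotted: (20 − 19.3125)² / 19.3125 = 0.0245
  brown solid: (20 − 19.3125)² / 19.3125 = 0.0245
  brown white-spotted: (7 − 6.4375)² / 6.4375 = 0.0492
χ² = 0.0648 + 0.0245 + 0.0245 + 0.0492 = 0.163

0.163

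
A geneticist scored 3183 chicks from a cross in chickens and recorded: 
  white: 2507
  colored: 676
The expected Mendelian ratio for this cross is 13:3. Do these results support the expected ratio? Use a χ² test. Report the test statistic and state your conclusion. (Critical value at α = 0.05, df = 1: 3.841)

12.932; not consistent

The 13:3 ratio has 16 parts, so with N = 3183 the expected counts are:
  white: 3183 × 13/16 = 2586.1875
  colored: 3183 × 3/16 = 596.8125
χ² = Σ (O − E)² / E
  white: (2507 − 2586.1875)² / 2586.1875 = 2.4247
  colored: (676 − 596.8125)² / 596.8125 = 10.5069
χ² = 2.4247 + 10.5069 = 12.9316 ≈ 12.932
Degrees of freedom = 2 − 1 = 1; critical value at α = 0.05 is 3.841.
Since 12.932 > 3.841, we reject the null hypothesis — the data do not fit the 13:3 ratio.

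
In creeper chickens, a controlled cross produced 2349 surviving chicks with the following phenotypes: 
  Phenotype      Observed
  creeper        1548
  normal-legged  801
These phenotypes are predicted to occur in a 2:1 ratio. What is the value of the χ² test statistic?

The 2:1 ratio has 3 parts, so with N = 2349 the expected counts are:
  creeper: 2349 × 2/3 = 1566
  normal-legged: 2349 × 1/3 = 783
χ² = Σ (O − E)² / E
  creeper: (1548 − 1566)² / 1566 = 0.2069
  normal-legged: (801 − 783)² / 783 = 0.4138
χ² = 0.2069 + 0.4138 = 0.6207 ≈ 0.621

0.621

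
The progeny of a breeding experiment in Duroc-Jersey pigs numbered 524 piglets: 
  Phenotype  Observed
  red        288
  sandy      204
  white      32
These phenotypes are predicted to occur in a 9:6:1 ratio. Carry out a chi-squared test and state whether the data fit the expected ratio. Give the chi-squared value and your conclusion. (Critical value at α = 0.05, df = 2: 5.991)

0.458; consistent

The 9:6:1 ratio has 16 parts, so with N = 524 the expected counts are:
  red: 524 × 9/16 = 294.75
  sandy: 524 × 6/16 = 196.5
  white: 524 × 1/16 = 32.75
χ² = Σ (O − E)² / E
  red: (288 − 294.75)² / 294.75 = 0.1546
  sandy: (204 − 196.5)² / 196.5 = 0.2863
  white: (32 − 32.75)² / 32.75 = 0.0172
χ² = 0.1546 + 0.2863 + 0.0172 = 0.4581 ≈ 0.458
Degrees of freedom = 3 − 1 = 2; critical value at α = 0.05 is 5.991.
Since 0.458 < 5.991, we fail to reject the null hypothesis — the data are consistent with the 9:6:1 ratio.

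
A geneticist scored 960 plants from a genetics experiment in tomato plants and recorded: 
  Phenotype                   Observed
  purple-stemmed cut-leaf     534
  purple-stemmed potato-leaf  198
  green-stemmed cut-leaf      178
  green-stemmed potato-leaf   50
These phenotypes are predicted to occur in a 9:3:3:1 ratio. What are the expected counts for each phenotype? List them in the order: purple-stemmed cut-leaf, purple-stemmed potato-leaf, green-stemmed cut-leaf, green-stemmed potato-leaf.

540, 180, 180, 60

The 9:3:3:1 ratio has 16 parts, so with N = 960 the expected counts are:
  purple-stemmed cut-leaf: 960 × 9/16 = 540
  purple-stemmed potato-leaf: 960 × 3/16 = 180
  green-stemmed cut-leaf: 960 × 3/16 = 180
  green-stemmed potato-leaf: 960 × 1/16 = 60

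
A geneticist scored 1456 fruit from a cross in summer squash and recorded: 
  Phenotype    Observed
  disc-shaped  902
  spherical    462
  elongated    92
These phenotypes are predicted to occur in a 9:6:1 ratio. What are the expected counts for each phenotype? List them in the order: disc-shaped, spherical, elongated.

Under the 9:6:1 hypothesis (Σ ratio = 16, N = 1456):
  disc-shaped: 1456 × 9/16 = 819
  spherical: 1456 × 6/16 = 546
  elongated: 1456 × 1/16 = 91

819, 546, 91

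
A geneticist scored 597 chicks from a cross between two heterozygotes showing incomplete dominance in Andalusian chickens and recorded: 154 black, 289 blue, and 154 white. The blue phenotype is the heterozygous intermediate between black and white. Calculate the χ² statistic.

With incomplete dominance, a heterozygote × heterozygote cross gives a 1:2:1 phenotypic ratio.
Total ratio parts = 4. Expected numbers out of 597:
  black: 597 × 1/4 = 149.25
  blue: 597 × 2/4 = 298.5
  white: 597 × 1/4 = 149.25
χ² = Σ (O − E)² / E
  black: (154 − 149.25)² / 149.25 = 0.1512
  blue: (289 − 298.5)² / 298.5 = 0.3023
  white: (154 − 149.25)² / 149.25 = 0.1512
χ² = 0.1512 + 0.3023 + 0.1512 = 0.6047 ≈ 0.605

0.605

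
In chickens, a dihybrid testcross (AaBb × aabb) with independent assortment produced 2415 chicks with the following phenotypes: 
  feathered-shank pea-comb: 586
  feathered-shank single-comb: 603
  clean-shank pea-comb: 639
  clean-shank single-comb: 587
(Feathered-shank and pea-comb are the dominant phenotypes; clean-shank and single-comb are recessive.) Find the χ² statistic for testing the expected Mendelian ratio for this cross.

A dihybrid testcross with independent assortment gives a 1:1:1:1 ratio.
Under the 1:1:1:1 hypothesis (Σ ratio = 4, N = 2415):
  feathered-shank pea-comb: 2415 × 1/4 = 603.75
  feathered-shank single-comb: 2415 × 1/4 = 603.75
  clean-shank pea-comb: 2415 × 1/4 = 603.75
  clean-shank single-comb: 2415 × 1/4 = 603.75
χ² = Σ (O − E)² / E
  feathered-shank pea-comb: (586 − 603.75)² / 603.75 = 0.5218
  feathered-shank single-comb: (603 − 603.75)² / 603.75 = 0.0009
  clean-shank pea-comb: (639 − 603.75)² / 603.75 = 2.0581
  clean-shank single-comb: (587 − 603.75)² / 603.75 = 0.4647
χ² = 0.5218 + 0.0009 + 2.0581 + 0.4647 = 3.0455 ≈ 3.046

3.046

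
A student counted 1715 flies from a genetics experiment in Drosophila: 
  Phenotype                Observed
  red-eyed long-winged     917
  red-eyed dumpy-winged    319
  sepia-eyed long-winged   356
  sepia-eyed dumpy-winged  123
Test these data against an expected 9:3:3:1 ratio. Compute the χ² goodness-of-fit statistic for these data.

8.399

Under the 9:3:3:1 hypothesis (Σ ratio = 16, N = 1715):
  red-eyed long-winged: 1715 × 9/16 = 964.6875
  red-eyed dumpy-winged: 1715 × 3/16 = 321.5625
  sepia-eyed long-winged: 1715 × 3/16 = 321.5625
  sepia-eyed dumpy-winged: 1715 × 1/16 = 107.1875
χ² = Σ (O − E)² / E
  red-eyed long-winged: (917 − 964.6875)² / 964.6875 = 2.3573
  red-eyed dumpy-winged: (319 − 321.5625)² / 321.5625 = 0.0204
  sepia-eyed long-winged: (356 − 321.5625)² / 321.5625 = 3.6881
  sepia-eyed dumpy-winged: (123 − 107.1875)² / 107.1875 = 2.3327
χ² = 2.3573 + 0.0204 + 3.6881 + 2.3327 = 8.3985 ≈ 8.399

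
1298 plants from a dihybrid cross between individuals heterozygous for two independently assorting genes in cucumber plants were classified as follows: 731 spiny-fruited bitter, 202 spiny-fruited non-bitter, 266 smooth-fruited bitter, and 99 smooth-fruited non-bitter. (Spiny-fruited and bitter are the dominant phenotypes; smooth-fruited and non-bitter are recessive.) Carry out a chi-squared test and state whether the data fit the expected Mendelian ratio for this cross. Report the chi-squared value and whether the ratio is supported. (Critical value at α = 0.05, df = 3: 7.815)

A dihybrid F₂ with independent assortment and complete dominance at both loci gives a 9:3:3:1 phenotypic ratio.
Under the 9:3:3:1 hypothesis (Σ ratio = 16, N = 1298):
  spiny-fruited bitter: 1298 × 9/16 = 730.125
  spiny-fruited non-bitter: 1298 × 3/16 = 243.375
  smooth-fruited bitter: 1298 × 3/16 = 243.375
  smooth-fruited non-bitter: 1298 × 1/16 = 81.125
χ² = Σ (O − E)² / E
  spiny-fruited bitter: (731 − 730.125)² / 730.125 = 0.0010
  spiny-fruited non-bitter: (202 − 243.375)² / 243.375 = 7.0340
  smooth-fruited bitter: (266 − 243.375)² / 243.375 = 2.1033
  smooth-fruited non-bitter: (99 − 81.125)² / 81.125 = 3.9386
χ² = 0.0010 + 7.0340 + 2.1033 + 3.9386 = 13.0769 ≈ 13.077
Degrees of freedom = 4 − 1 = 3; critical value at α = 0.05 is 7.815.
Since 13.077 > 7.815, we reject the null hypothesis — the data do not fit the 9:3:3:1 ratio.

13.077; not consistent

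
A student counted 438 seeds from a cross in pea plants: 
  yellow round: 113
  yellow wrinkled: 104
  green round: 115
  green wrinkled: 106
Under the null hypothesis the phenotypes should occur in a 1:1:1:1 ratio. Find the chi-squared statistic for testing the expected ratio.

0.776

The 1:1:1:1 ratio has 4 parts, so with N = 438 the expected counts are:
  yellow round: 438 × 1/4 = 109.5
  yellow wrinkled: 438 × 1/4 = 109.5
  green round: 438 × 1/4 = 109.5
  green wrinkled: 438 × 1/4 = 109.5
χ² = Σ (O − E)² / E
  yellow round: (113 − 109.5)² / 109.5 = 0.1119
  yellow wrinkled: (104 − 109.5)² / 109.5 = 0.2763
  green round: (115 − 109.5)² / 109.5 = 0.2763
  green wrinkled: (106 − 109.5)² / 109.5 = 0.1119
χ² = 0.1119 + 0.2763 + 0.2763 + 0.1119 = 0.7764 ≈ 0.776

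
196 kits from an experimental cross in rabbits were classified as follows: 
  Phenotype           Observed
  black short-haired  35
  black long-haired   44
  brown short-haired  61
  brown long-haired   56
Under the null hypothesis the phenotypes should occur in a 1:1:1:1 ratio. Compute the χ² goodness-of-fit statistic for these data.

8.449

The 1:1:1:1 ratio has 4 parts, so with N = 196 the expected counts are:
  black short-haired: 196 × 1/4 = 49
  black long-haired: 196 × 1/4 = 49
  brown short-haired: 196 × 1/4 = 49
  brown long-haired: 196 × 1/4 = 49
χ² = Σ (O − E)² / E
  black short-haired: (35 − 49)² / 49 = 4.0000
  black long-haired: (44 − 49)² / 49 = 0.5102
  brown short-haired: (61 − 49)² / 49 = 2.9388
  brown long-haired: (56 − 49)² / 49 = 1.0000
χ² = 4.0000 + 0.5102 + 2.9388 + 1.0000 = 8.449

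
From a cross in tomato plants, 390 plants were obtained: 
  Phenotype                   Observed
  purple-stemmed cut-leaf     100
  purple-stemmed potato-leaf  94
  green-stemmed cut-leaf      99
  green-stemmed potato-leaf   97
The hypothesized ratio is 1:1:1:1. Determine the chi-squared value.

The 1:1:1:1 ratio has 4 parts, so with N = 390 the expected counts are:
  purple-stemmed cut-leaf: 390 × 1/4 = 97.5
  purple-stemmed potato-leaf: 390 × 1/4 = 97.5
  green-stemmed cut-leaf: 390 × 1/4 = 97.5
  green-stemmed potato-leaf: 390 × 1/4 = 97.5
χ² = Σ (O − E)² / E
  purple-stemmed cut-leaf: (100 − 97.5)² / 97.5 = 0.0641
  purple-stemmed potato-leaf: (94 − 97.5)² / 97.5 = 0.1256
  green-stemmed cut-leaf: (99 − 97.5)² / 97.5 = 0.0231
  green-stemmed potato-leaf: (97 − 97.5)² / 97.5 = 0.0026
χ² = 0.0641 + 0.1256 + 0.0231 + 0.0026 = 0.2154 ≈ 0.215

0.215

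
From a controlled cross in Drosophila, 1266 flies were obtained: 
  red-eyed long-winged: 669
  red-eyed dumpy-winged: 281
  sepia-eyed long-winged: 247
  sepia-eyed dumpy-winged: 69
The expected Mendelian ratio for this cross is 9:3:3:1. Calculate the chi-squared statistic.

Total ratio parts = 16. Expected numbers out of 1266:
  red-eyed long-winged: 1266 × 9/16 = 712.125
  red-eyed dumpy-winged: 1266 × 3/16 = 237.375
  sepia-eyed long-winged: 1266 × 3/16 = 237.375
  sepia-eyed dumpy-winged: 1266 × 1/16 = 79.125
χ² = Σ (O − E)² / E
  red-eyed long-winged: (669 − 712.125)² / 712.125 = 2.6116
  red-eyed dumpy-winged: (281 − 237.375)² / 237.375 = 8.0174
  sepia-eyed long-winged: (247 − 237.375)² / 237.375 = 0.3903
  sepia-eyed dumpy-winged: (69 − 79.125)² / 79.125 = 1.2956
χ² = 2.6116 + 8.0174 + 0.3903 + 1.2956 = 12.3149 ≈ 12.315

12.315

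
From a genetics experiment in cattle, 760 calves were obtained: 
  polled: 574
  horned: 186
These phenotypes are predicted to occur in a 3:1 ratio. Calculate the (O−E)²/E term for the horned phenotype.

0.084

Expected counts for N = 760 under a 3:1 ratio (total parts = 4):
  polled: 760 × 3/4 = 570
  horned: 760 × 1/4 = 190
Contribution of horned: (186 − 190)² / 190 = 0.0842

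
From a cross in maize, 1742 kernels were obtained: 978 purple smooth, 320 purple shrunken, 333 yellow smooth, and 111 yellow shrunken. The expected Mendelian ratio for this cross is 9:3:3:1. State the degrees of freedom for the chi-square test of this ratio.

3

A goodness-of-fit test with 4 phenotype classes has df = 4 − 1 = 3.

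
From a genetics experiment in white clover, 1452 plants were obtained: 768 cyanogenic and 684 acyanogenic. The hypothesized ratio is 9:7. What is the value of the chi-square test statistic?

Total ratio parts = 16. Expected numbers out of 1452:
  cyanogenic: 1452 × 9/16 = 816.75
  acyanogenic: 1452 × 7/16 = 635.25
χ² = Σ (O − E)² / E
  cyanogenic: (768 − 816.75)² / 816.75 = 2.9098
  acyanogenic: (684 − 635.25)² / 635.25 = 3.7411
χ² = 2.9098 + 3.7411 = 6.6509 ≈ 6.651

6.651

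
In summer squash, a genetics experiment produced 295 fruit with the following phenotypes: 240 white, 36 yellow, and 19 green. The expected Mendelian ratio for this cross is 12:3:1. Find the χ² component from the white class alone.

The 12:3:1 ratio has 16 parts, so with N = 295 the expected counts are:
  white: 295 × 12/16 = 221.25
  yellow: 295 × 3/16 = 55.3125
  green: 295 × 1/16 = 18.4375
Contribution of white: (240 − 221.25)² / 221.25 = 1.5890

1.589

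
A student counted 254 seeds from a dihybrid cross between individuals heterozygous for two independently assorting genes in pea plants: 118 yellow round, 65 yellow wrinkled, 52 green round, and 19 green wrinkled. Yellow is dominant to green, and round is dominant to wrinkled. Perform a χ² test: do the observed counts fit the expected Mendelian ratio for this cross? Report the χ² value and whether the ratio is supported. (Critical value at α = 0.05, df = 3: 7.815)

11.687; not consistent

A dihybrid F₂ with independent assortment and complete dominance at both loci gives a 9:3:3:1 phenotypic ratio.
Expected counts for N = 254 under a 9:3:3:1 ratio (total parts = 16):
  yellow round: 254 × 9/16 = 142.875
  yellow wrinkled: 254 × 3/16 = 47.625
  green round: 254 × 3/16 = 47.625
  green wrinkled: 254 × 1/16 = 15.875
χ² = Σ (O − E)² / E
  yellow round: (118 − 142.875)² / 142.875 = 4.3308
  yellow wrinkled: (65 − 47.625)² / 47.625 = 6.3389
  green round: (52 − 47.625)² / 47.625 = 0.4019
  green wrinkled: (19 − 15.875)² / 15.875 = 0.6152
χ² = 4.3308 + 6.3389 + 0.4019 + 0.6152 = 11.6868 ≈ 11.687
Degrees of freedom = 4 − 1 = 3; critical value at α = 0.05 is 7.815.
Since 11.687 > 7.815, we reject the null hypothesis — the data do not fit the 9:3:3:1 ratio.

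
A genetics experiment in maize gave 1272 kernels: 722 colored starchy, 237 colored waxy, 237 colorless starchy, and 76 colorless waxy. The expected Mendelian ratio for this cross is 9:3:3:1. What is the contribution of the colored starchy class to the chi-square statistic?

The 9:3:3:1 ratio has 16 parts, so with N = 1272 the expected counts are:
  colored starchy: 1272 × 9/16 = 715.5
  colored waxy: 1272 × 3/16 = 238.5
  colorless starchy: 1272 × 3/16 = 238.5
  colorless waxy: 1272 × 1/16 = 79.5
Contribution of colored starchy: (722 − 715.5)² / 715.5 = 0.0590

0.059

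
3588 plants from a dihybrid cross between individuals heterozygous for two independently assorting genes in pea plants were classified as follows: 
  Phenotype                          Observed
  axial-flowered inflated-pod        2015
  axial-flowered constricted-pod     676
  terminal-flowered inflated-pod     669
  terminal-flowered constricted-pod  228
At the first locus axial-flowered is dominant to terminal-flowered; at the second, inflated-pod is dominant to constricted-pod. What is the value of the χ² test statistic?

0.105

A dihybrid F₂ with independent assortment and complete dominance at both loci gives a 9:3:3:1 phenotypic ratio.
Expected counts for N = 3588 under a 9:3:3:1 ratio (total parts = 16):
  axial-flowered inflated-pod: 3588 × 9/16 = 2018.25
  axial-flowered constricted-pod: 3588 × 3/16 = 672.75
  terminal-flowered inflated-pod: 3588 × 3/16 = 672.75
  terminal-flowered constricted-pod: 3588 × 1/16 = 224.25
χ² = Σ (O − E)² / E
  axial-flowered inflated-pod: (2015 − 2018.25)² / 2018.25 = 0.0052
  axial-flowered constricted-pod: (676 − 672.75)² / 672.75 = 0.0157
  terminal-flowered inflated-pod: (669 − 672.75)² / 672.75 = 0.0209
  terminal-flowered constricted-pod: (228 − 224.25)² / 224.25 = 0.0627
χ² = 0.0052 + 0.0157 + 0.0209 + 0.0627 = 0.1045 ≈ 0.105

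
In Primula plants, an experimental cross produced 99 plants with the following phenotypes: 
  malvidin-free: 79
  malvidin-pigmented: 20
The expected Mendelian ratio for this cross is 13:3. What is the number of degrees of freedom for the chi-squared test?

1

A goodness-of-fit test with 2 phenotype classes has df = 2 − 1 = 1.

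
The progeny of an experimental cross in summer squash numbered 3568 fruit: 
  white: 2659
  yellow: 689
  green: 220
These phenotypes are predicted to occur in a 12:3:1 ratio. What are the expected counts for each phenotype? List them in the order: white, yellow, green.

2676, 669, 223

Total ratio parts = 16. Expected numbers out of 3568:
  white: 3568 × 12/16 = 2676
  yellow: 3568 × 3/16 = 669
  green: 3568 × 1/16 = 223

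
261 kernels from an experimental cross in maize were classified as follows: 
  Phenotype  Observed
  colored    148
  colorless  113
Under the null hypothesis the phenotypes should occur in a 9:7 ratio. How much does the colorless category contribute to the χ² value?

Total ratio parts = 16. Expected numbers out of 261:
  colored: 261 × 9/16 = 146.8125
  colorless: 261 × 7/16 = 114.1875
Contribution of colorless: (113 − 114.1875)² / 114.1875 = 0.0123

0.012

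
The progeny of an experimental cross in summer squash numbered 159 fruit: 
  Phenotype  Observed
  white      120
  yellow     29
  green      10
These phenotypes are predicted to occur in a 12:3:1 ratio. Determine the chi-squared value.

0.027

Total ratio parts = 16. Expected numbers out of 159:
  white: 159 × 12/16 = 119.25
  yellow: 159 × 3/16 = 29.8125
  green: 159 × 1/16 = 9.9375
χ² = Σ (O − E)² / E
  white: (120 − 119.25)² / 119.25 = 0.0047
  yellow: (29 − 29.8125)² / 29.8125 = 0.0221
  green: (10 − 9.9375)² / 9.9375 = 0.0004
χ² = 0.0047 + 0.0221 + 0.0004 = 0.0272 ≈ 0.027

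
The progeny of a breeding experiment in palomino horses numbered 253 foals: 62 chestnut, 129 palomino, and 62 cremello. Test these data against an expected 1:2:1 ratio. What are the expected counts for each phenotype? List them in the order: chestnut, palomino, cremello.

63.25, 126.5, 63.25

Total ratio parts = 4. Expected numbers out of 253:
  chestnut: 253 × 1/4 = 63.25
  palomino: 253 × 2/4 = 126.5
  cremello: 253 × 1/4 = 63.25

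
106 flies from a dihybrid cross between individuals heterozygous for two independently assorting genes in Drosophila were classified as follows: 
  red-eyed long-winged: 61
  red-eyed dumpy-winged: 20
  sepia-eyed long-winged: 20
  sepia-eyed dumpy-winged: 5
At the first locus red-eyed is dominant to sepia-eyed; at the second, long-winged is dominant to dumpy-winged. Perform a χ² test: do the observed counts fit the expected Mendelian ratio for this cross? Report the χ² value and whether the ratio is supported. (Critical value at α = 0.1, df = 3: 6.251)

A dihybrid F₂ with independent assortment and complete dominance at both loci gives a 9:3:3:1 phenotypic ratio.
Expected counts for N = 106 under a 9:3:3:1 ratio (total parts = 16):
  red-eyed long-winged: 106 × 9/16 = 59.625
  red-eyed dumpy-winged: 106 × 3/16 = 19.875
  sepia-eyed long-winged: 106 × 3/16 = 19.875
  sepia-eyed dumpy-winged: 106 × 1/16 = 6.625
χ² = Σ (O − E)² / E
  red-eyed long-winged: (61 − 59.625)² / 59.625 = 0.0317
  red-eyed dumpy-winged: (20 − 19.875)² / 19.875 = 0.0008
  sepia-eyed long-winged: (20 − 19.875)² / 19.875 = 0.0008
  sepia-eyed dumpy-winged: (5 − 6.625)² / 6.625 = 0.3986
χ² = 0.0317 + 0.0008 + 0.0008 + 0.3986 = 0.4319 ≈ 0.432
Degrees of freedom = 4 − 1 = 3; critical value at α = 0.1 is 6.251.
Since 0.432 < 6.251, we fail to reject the null hypothesis — the data are consistent with the 9:3:3:1 ratio.

0.432; consistent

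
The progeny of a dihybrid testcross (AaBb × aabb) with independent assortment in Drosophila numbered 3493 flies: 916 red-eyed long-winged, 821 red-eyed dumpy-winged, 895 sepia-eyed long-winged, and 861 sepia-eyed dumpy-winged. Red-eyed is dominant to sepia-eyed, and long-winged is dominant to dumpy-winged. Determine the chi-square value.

5.933

A dihybrid testcross with independent assortment gives a 1:1:1:1 ratio.
Under the 1:1:1:1 hypothesis (Σ ratio = 4, N = 3493):
  red-eyed long-winged: 3493 × 1/4 = 873.25
  red-eyed dumpy-winged: 3493 × 1/4 = 873.25
  sepia-eyed long-winged: 3493 × 1/4 = 873.25
  sepia-eyed dumpy-winged: 3493 × 1/4 = 873.25
χ² = Σ (O − E)² / E
  red-eyed long-winged: (916 − 873.25)² / 873.25 = 2.0928
  red-eyed dumpy-winged: (821 − 873.25)² / 873.25 = 3.1263
  sepia-eyed long-winged: (895 − 873.25)² / 873.25 = 0.5417
  sepia-eyed dumpy-winged: (861 − 873.25)² / 873.25 = 0.1718
χ² = 2.0928 + 3.1263 + 0.5417 + 0.1718 = 5.9326 ≈ 5.933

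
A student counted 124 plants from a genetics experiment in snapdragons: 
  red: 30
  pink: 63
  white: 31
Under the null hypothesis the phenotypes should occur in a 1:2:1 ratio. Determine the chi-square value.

Expected counts for N = 124 under a 1:2:1 ratio (total parts = 4):
  red: 124 × 1/4 = 31
  pink: 124 × 2/4 = 62
  white: 124 × 1/4 = 31
χ² = Σ (O − E)² / E
  red: (30 − 31)² / 31 = 0.0323
  pink: (63 − 62)² / 62 = 0.0161
  white: (31 − 31)² / 31 = 0.0000
χ² = 0.0323 + 0.0161 + 0.0000 = 0.0484 ≈ 0.048

0.048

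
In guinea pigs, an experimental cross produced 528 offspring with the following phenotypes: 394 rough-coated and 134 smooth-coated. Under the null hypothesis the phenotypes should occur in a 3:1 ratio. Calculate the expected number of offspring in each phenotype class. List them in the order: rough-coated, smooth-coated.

Total ratio parts = 4. Expected numbers out of 528:
  rough-coated: 528 × 3/4 = 396
  smooth-coated: 528 × 1/4 = 132

396, 132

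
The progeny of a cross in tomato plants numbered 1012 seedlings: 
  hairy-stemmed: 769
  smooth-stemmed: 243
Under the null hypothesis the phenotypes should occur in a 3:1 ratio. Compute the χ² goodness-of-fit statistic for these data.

Expected counts for N = 1012 under a 3:1 ratio (total parts = 4):
  hairy-stemmed: 1012 × 3/4 = 759
  smooth-stemmed: 1012 × 1/4 = 253
χ² = Σ (O − E)² / E
  hairy-stemmed: (769 − 759)² / 759 = 0.1318
  smooth-stemmed: (243 − 253)² / 253 = 0.3953
χ² = 0.1318 + 0.3953 = 0.5271 ≈ 0.527

0.527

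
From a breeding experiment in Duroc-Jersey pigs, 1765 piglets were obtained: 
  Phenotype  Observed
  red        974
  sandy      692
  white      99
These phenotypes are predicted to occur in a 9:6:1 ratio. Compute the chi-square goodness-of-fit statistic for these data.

Expected counts for N = 1765 under a 9:6:1 ratio (total parts = 16):
  red: 1765 × 9/16 = 992.8125
  sandy: 1765 × 6/16 = 661.875
  white: 1765 × 1/16 = 110.3125
χ² = Σ (O − E)² / E
  red: (974 − 992.8125)² / 992.8125 = 0.3565
  sandy: (692 − 661.875)² / 661.875 = 1.3711
  white: (99 − 110.3125)² / 110.3125 = 1.1601
χ² = 0.3565 + 1.3711 + 1.1601 = 2.8877 ≈ 2.888

2.888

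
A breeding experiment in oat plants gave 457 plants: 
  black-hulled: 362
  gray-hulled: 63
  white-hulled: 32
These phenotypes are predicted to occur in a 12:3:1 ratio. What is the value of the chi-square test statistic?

Under the 12:3:1 hypothesis (Σ ratio = 16, N = 457):
  black-hulled: 457 × 12/16 = 342.75
  gray-hulled: 457 × 3/16 = 85.6875
  white-hulled: 457 × 1/16 = 28.5625
χ² = Σ (O − E)² / E
  black-hulled: (362 − 342.75)² / 342.75 = 1.0811
  gray-hulled: (63 − 85.6875)² / 85.6875 = 6.0070
  white-hulled: (32 − 28.5625)² / 28.5625 = 0.4137
χ² = 1.0811 + 6.0070 + 0.4137 = 7.5018 ≈ 7.502

7.502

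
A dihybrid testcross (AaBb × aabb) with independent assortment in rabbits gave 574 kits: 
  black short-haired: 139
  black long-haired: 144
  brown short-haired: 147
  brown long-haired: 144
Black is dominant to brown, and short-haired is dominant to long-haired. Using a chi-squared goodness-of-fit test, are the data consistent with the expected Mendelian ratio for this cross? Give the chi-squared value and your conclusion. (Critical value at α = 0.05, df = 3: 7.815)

A dihybrid testcross with independent assortment gives a 1:1:1:1 ratio.
Under the 1:1:1:1 hypothesis (Σ ratio = 4, N = 574):
  black short-haired: 574 × 1/4 = 143.5
  black long-haired: 574 × 1/4 = 143.5
  brown short-haired: 574 × 1/4 = 143.5
  brown long-haired: 574 × 1/4 = 143.5
χ² = Σ (O − E)² / E
  black short-haired: (139 − 143.5)² / 143.5 = 0.1411
  black long-haired: (144 − 143.5)² / 143.5 = 0.0017
  brown short-haired: (147 − 143.5)² / 143.5 = 0.0854
  brown long-haired: (144 − 143.5)² / 143.5 = 0.0017
χ² = 0.1411 + 0.0017 + 0.0854 + 0.0017 = 0.2299 ≈ 0.230
Degrees of freedom = 4 − 1 = 3; critical value at α = 0.05 is 7.815.
Since 0.230 < 7.815, we fail to reject the null hypothesis — the data are consistent with the 1:1:1:1 ratio.

0.230; consistent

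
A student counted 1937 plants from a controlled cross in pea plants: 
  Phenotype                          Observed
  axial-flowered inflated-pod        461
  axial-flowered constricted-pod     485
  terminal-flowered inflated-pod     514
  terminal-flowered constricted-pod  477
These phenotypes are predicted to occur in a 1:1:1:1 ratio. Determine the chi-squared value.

Total ratio parts = 4. Expected numbers out of 1937:
  axial-flowered inflated-pod: 1937 × 1/4 = 484.25
  axial-flowered constricted-pod: 1937 × 1/4 = 484.25
  terminal-flowered inflated-pod: 1937 × 1/4 = 484.25
  terminal-flowered constricted-pod: 1937 × 1/4 = 484.25
χ² = Σ (O − E)² / E
  axial-flowered inflated-pod: (461 − 484.25)² / 484.25 = 1.1163
  axial-flowered constricted-pod: (485 − 484.25)² / 484.25 = 0.0012
  terminal-flowered inflated-pod: (514 − 484.25)² / 484.25 = 1.8277
  terminal-flowered constricted-pod: (477 − 484.25)² / 484.25 = 0.1085
χ² = 1.1163 + 0.0012 + 1.8277 + 0.1085 = 3.0537 ≈ 3.054

3.054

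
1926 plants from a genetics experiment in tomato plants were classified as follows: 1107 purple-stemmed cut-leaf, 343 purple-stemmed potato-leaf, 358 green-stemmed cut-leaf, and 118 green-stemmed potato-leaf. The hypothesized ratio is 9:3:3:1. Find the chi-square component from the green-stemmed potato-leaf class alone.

Under the 9:3:3:1 hypothesis (Σ ratio = 16, N = 1926):
  purple-stemmed cut-leaf: 1926 × 9/16 = 1083.375
  purple-stemmed potato-leaf: 1926 × 3/16 = 361.125
  green-stemmed cut-leaf: 1926 × 3/16 = 361.125
  green-stemmed potato-leaf: 1926 × 1/16 = 120.375
Contribution of green-stemmed potato-leaf: (118 − 120.375)² / 120.375 = 0.0469

0.047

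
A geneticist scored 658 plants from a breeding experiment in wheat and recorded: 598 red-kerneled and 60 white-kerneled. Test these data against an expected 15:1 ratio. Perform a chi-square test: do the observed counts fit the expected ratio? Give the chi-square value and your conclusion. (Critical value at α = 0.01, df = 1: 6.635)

Total ratio parts = 16. Expected numbers out of 658:
  red-kerneled: 658 × 15/16 = 616.875
  white-kerneled: 658 × 1/16 = 41.125
χ² = Σ (O − E)² / E
  red-kerneled: (598 − 616.875)² / 616.875 = 0.5775
  white-kerneled: (60 − 41.125)² / 41.125 = 8.6630
χ² = 0.5775 + 8.6630 = 9.2405 ≈ 9.241
Degrees of freedom = 2 − 1 = 1; critical value at α = 0.01 is 6.635.
Since 9.241 > 6.635, we reject the null hypothesis — the data do not fit the 15:1 ratio.

9.241; not consistent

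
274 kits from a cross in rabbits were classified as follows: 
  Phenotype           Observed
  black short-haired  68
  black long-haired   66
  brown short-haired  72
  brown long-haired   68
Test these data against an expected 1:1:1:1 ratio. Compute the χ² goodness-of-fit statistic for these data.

0.277

Under the 1:1:1:1 hypothesis (Σ ratio = 4, N = 274):
  black short-haired: 274 × 1/4 = 68.5
  black long-haired: 274 × 1/4 = 68.5
  brown short-haired: 274 × 1/4 = 68.5
  brown long-haired: 274 × 1/4 = 68.5
χ² = Σ (O − E)² / E
  black short-haired: (68 − 68.5)² / 68.5 = 0.0036
  black long-haired: (66 − 68.5)² / 68.5 = 0.0912
  brown short-haired: (72 − 68.5)² / 68.5 = 0.1788
  brown long-haired: (68 − 68.5)² / 68.5 = 0.0036
χ² = 0.0036 + 0.0912 + 0.1788 + 0.0036 = 0.2772 ≈ 0.277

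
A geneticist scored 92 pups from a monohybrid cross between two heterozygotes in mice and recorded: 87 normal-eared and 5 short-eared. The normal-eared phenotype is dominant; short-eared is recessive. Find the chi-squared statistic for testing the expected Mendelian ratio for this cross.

For a monohybrid cross between heterozygotes with complete dominance, the expected phenotypic ratio is 3:1.
Under the 3:1 hypothesis (Σ ratio = 4, N = 92):
  normal-eared: 92 × 3/4 = 69
  short-eared: 92 × 1/4 = 23
χ² = Σ (O − E)² / E
  normal-eared: (87 − 69)² / 69 = 4.6957
  short-eared: (5 − 23)² / 23 = 14.0870
χ² = 4.6957 + 14.0870 = 18.7827 ≈ 18.783

18.783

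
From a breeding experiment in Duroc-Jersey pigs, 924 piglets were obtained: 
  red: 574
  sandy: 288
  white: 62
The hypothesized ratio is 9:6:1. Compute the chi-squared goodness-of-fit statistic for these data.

Total ratio parts = 16. Expected numbers out of 924:
  red: 924 × 9/16 = 519.75
  sandy: 924 × 6/16 = 346.5
  white: 924 × 1/16 = 57.75
χ² = Σ (O − E)² / E
  red: (574 − 519.75)² / 519.75 = 5.6625
  sandy: (288 − 346.5)² / 346.5 = 9.8766
  white: (62 − 57.75)² / 57.75 = 0.3128
χ² = 5.6625 + 9.8766 + 0.3128 = 15.8519 ≈ 15.852

15.852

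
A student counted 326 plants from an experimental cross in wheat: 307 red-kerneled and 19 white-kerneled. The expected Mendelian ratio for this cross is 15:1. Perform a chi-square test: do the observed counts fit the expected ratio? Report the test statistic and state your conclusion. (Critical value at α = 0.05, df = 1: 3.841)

The 15:1 ratio has 16 parts, so with N = 326 the expected counts are:
  red-kerneled: 326 × 15/16 = 305.625
  white-kerneled: 326 × 1/16 = 20.375
χ² = Σ (O − E)² / E
  red-kerneled: (307 − 305.625)² / 305.625 = 0.0062
  white-kerneled: (19 − 20.375)² / 20.375 = 0.0928
χ² = 0.0062 + 0.0928 = 0.099
Degrees of freedom = 2 − 1 = 1; critical value at α = 0.05 is 3.841.
Since 0.099 < 3.841, we fail to reject the null hypothesis — the data are consistent with the 15:1 ratio.

0.099; consistent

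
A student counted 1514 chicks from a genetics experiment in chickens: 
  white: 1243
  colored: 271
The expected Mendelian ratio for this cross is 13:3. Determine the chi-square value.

Under the 13:3 hypothesis (Σ ratio = 16, N = 1514):
  white: 1514 × 13/16 = 1230.125
  colored: 1514 × 3/16 = 283.875
χ² = Σ (O − E)² / E
  white: (1243 − 1230.125)² / 1230.125 = 0.1348
  colored: (271 − 283.875)² / 283.875 = 0.5839
χ² = 0.1348 + 0.5839 = 0.7187 ≈ 0.719

0.719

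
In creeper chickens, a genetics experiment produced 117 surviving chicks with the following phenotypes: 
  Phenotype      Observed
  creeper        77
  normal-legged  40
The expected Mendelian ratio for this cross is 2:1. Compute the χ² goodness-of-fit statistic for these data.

Expected counts for N = 117 under a 2:1 ratio (total parts = 3):
  creeper: 117 × 2/3 = 78
  normal-legged: 117 × 1/3 = 39
χ² = Σ (O − E)² / E
  creeper: (77 − 78)² / 78 = 0.0128
  normal-legged: (40 − 39)² / 39 = 0.0256
χ² = 0.0128 + 0.0256 = 0.0384 ≈ 0.038

0.038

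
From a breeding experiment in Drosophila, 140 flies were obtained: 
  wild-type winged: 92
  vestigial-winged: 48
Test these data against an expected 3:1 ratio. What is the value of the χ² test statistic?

6.438

Total ratio parts = 4. Expected numbers out of 140:
  wild-type winged: 140 × 3/4 = 105
  vestigial-winged: 140 × 1/4 = 35
χ² = Σ (O − E)² / E
  wild-type winged: (92 − 105)² / 105 = 1.6095
  vestigial-winged: (48 − 35)² / 35 = 4.8286
χ² = 1.6095 + 4.8286 = 6.4381 ≈ 6.438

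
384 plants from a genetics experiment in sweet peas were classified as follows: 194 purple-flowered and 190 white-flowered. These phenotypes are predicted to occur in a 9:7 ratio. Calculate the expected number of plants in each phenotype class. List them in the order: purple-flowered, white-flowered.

216, 168

Under the 9:7 hypothesis (Σ ratio = 16, N = 384):
  purple-flowered: 384 × 9/16 = 216
  white-flowered: 384 × 7/16 = 168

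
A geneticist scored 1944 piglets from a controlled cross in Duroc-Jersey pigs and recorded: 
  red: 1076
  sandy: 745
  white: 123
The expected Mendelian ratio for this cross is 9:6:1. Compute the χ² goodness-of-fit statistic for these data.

0.650

Total ratio parts = 16. Expected numbers out of 1944:
  red: 1944 × 9/16 = 1093.5
  sandy: 1944 × 6/16 = 729
  white: 1944 × 1/16 = 121.5
χ² = Σ (O − E)² / E
  red: (1076 − 1093.5)² / 1093.5 = 0.2801
  sandy: (745 − 729)² / 729 = 0.3512
  white: (123 − 121.5)² / 121.5 = 0.0185
χ² = 0.2801 + 0.3512 + 0.0185 = 0.6498 ≈ 0.650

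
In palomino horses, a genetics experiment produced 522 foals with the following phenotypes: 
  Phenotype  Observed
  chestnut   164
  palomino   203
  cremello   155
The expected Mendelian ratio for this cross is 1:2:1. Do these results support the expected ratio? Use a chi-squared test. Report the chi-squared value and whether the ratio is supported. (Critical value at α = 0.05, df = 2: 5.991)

Total ratio parts = 4. Expected numbers out of 522:
  chestnut: 522 × 1/4 = 130.5
  palomino: 522 × 2/4 = 261
  cremello: 522 × 1/4 = 130.5
χ² = Σ (O − E)² / E
  chestnut: (164 − 130.5)² / 130.5 = 8.5996
  palomino: (203 − 261)² / 261 = 12.8889
  cremello: (155 − 130.5)² / 130.5 = 4.5996
χ² = 8.5996 + 12.8889 + 4.5996 = 26.0881 ≈ 26.088
Degrees of freedom = 3 − 1 = 2; critical value at α = 0.05 is 5.991.
Since 26.088 > 5.991, we reject the null hypothesis — the data do not fit the 1:2:1 ratio.

26.088; not consistent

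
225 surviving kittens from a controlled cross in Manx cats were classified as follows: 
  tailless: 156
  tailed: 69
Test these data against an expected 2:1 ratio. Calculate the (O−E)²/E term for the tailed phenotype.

0.480

Total ratio parts = 3. Expected numbers out of 225:
  tailless: 225 × 2/3 = 150
  tailed: 225 × 1/3 = 75
Contribution of tailed: (69 − 75)² / 75 = 0.4800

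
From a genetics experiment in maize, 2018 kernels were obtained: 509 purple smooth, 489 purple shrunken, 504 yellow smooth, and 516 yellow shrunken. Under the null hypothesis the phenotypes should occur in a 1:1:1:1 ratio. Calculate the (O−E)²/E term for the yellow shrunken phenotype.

Expected counts for N = 2018 under a 1:1:1:1 ratio (total parts = 4):
  purple smooth: 2018 × 1/4 = 504.5
  purple shrunken: 2018 × 1/4 = 504.5
  yellow smooth: 2018 × 1/4 = 504.5
  yellow shrunken: 2018 × 1/4 = 504.5
Contribution of yellow shrunken: (516 − 504.5)² / 504.5 = 0.2621

0.262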